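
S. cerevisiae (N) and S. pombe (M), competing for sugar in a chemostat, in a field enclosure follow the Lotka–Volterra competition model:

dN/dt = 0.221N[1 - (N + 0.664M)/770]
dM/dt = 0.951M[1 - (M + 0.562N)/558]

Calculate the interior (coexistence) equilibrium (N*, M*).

N* ≈ 637, M* ≈ 200

Setting both brackets to zero gives the nullclines N + 0.664M = 770 and 0.562N + M = 558.
Substituting M = 558 - 0.562N into the first: N(1 - 0.664·0.562) = 770 - 0.664·558.
So N* = 399/0.627 = 637, and then M* = 558 - 0.562·637 = 200.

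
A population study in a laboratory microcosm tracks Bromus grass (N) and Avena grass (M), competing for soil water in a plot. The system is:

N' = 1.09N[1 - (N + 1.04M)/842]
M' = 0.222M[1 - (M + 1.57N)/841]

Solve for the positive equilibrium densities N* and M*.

N* ≈ 51.6, M* ≈ 760

Setting both brackets to zero gives the nullclines N + 1.04M = 842 and 1.57N + M = 841.
Substituting M = 841 - 1.57N into the first: N(1 - 1.04·1.57) = 842 - 1.04·841.
So N* = -32.6/-0.633 = 51.6, and then M* = 841 - 1.57·51.6 = 760.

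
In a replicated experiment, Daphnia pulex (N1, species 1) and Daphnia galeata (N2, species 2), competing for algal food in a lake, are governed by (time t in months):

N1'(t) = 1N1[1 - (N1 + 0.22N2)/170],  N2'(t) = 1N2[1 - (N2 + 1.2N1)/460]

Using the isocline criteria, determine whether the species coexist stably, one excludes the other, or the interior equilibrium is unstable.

stable coexistence

Compare the nullcline intercepts: K1/α12 = 170/0.22 = 773 > K2 = 460; K2/α21 = 460/1.2 = 383 > K1 = 170.
Since both inequalities hold, each species can invade when rare, so the interior equilibrium is stable.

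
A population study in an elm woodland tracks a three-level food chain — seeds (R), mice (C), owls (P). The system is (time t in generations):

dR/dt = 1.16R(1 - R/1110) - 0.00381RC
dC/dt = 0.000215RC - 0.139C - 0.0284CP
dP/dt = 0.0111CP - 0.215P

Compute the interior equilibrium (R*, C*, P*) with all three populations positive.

From dP/dt = 0: 0.0111C* = 0.215, so C* = 19.4.
From dR/dt = 0: 1.16(1 - R*/1110) = 0.00381·19.4, giving R* = 1110·(1 - 0.0636) = 1040.
From dC/dt = 0: 0.000215·1040 - 0.139 = 0.0284P*, so P* = 0.0845/0.0284 = 2.97.

R* ≈ 1040, C* ≈ 19.4, P* ≈ 2.97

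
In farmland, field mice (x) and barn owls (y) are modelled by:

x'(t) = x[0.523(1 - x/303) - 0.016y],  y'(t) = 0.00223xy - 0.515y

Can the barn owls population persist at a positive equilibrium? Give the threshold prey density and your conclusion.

The predator equation gives dy/dt > 0 only when x > 0.515/0.00223 = 231.
Without the predator, x → K = 303. Since 303 > 231, the predator can invade and persist.

Threshold x = 231; K > 231, so yes, the predator persists.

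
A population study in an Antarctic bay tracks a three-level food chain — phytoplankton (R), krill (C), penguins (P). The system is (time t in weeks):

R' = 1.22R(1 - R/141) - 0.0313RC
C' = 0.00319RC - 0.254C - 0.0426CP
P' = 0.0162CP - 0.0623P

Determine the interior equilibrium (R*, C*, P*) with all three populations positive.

R* ≈ 127, C* ≈ 3.85, P* ≈ 3.55

From dP/dt = 0: 0.0162C* = 0.0623, so C* = 3.85.
From dR/dt = 0: 1.22(1 - R*/141) = 0.0313·3.85, giving R* = 141·(1 - 0.0987) = 127.
From dC/dt = 0: 0.00319·127 - 0.254 = 0.0426P*, so P* = 0.151/0.0426 = 3.55.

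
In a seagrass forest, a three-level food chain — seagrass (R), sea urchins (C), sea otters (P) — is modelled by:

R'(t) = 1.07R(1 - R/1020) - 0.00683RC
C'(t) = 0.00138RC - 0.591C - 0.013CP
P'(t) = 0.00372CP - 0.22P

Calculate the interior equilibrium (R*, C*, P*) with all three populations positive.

From dP/dt = 0: 0.00372C* = 0.22, so C* = 59.1.
From dR/dt = 0: 1.07(1 - R*/1020) = 0.00683·59.1, giving R* = 1020·(1 - 0.377) = 635.
From dC/dt = 0: 0.00138·635 - 0.591 = 0.013P*, so P* = 0.285/0.013 = 21.9.

R* ≈ 635, C* ≈ 59.1, P* ≈ 21.9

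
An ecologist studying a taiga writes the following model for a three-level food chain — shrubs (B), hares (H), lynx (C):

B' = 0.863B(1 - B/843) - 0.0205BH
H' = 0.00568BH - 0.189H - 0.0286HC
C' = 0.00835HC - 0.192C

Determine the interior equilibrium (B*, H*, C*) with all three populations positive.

B* ≈ 383, H* ≈ 23, C* ≈ 69.4

From dC/dt = 0: 0.00835H* = 0.192, so H* = 23.
From dB/dt = 0: 0.863(1 - B*/843) = 0.0205·23, giving B* = 843·(1 - 0.546) = 383.
From dH/dt = 0: 0.00568·383 - 0.189 = 0.0286C*, so C* = 1.98/0.0286 = 69.4.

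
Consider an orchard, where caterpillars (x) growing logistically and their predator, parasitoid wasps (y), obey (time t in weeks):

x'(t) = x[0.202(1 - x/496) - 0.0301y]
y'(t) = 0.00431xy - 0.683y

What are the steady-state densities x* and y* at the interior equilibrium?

x* ≈ 158, y* ≈ 4.57

From dy/dt = 0 with y > 0: 0.00431x* = 0.683, so x* = 158.
Substitute into dx/dt = 0: 0.202(1 - 158/496) = 0.0301y*.
The bracket is 0.681, giving y* = 0.137/0.0301 = 4.57.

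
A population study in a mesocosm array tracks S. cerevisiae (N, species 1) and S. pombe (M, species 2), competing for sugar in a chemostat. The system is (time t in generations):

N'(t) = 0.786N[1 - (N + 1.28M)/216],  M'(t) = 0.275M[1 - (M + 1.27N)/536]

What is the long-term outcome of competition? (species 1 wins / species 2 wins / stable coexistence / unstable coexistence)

species 2 excludes species 1

Compare the nullcline intercepts: K1/α12 = 216/1.28 = 169 < K2 = 536; K2/α21 = 536/1.27 = 422 > K1 = 216.
Since the inequalities point opposite ways, species 2 can invade but species 1 cannot.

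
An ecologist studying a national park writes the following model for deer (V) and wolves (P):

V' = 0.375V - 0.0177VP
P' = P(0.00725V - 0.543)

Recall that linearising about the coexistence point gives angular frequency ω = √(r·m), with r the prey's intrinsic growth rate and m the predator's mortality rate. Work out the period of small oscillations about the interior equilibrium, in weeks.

Here r = 0.375 and m = 0.543, so r·m = 0.204.
ω = √0.204 = 0.451 per week, hence T = 2π/ω ≈ 13.9 weeks.

T ≈ 13.9 weeks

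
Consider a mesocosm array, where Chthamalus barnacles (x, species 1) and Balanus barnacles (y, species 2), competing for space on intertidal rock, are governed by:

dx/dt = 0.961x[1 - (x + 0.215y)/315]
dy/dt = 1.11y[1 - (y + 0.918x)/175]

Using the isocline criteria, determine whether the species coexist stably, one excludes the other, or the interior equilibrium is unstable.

species 1 excludes species 2

Compare the nullcline intercepts: K1/α12 = 315/0.215 = 1470 > K2 = 175; K2/α21 = 175/0.918 = 191 < K1 = 315.
Since the inequalities point opposite ways, species 1 can invade but species 2 cannot.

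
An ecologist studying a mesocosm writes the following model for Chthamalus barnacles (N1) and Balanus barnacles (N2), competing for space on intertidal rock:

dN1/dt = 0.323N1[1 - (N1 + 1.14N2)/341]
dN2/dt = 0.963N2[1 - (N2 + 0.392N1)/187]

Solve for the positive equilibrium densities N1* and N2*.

Setting both brackets to zero gives the nullclines N1 + 1.14N2 = 341 and 0.392N1 + N2 = 187.
Substituting N2 = 187 - 0.392N1 into the first: N1(1 - 1.14·0.392) = 341 - 1.14·187.
So N1* = 128/0.553 = 231, and then N2* = 187 - 0.392·231 = 96.4.

N1* ≈ 231, N2* ≈ 96.4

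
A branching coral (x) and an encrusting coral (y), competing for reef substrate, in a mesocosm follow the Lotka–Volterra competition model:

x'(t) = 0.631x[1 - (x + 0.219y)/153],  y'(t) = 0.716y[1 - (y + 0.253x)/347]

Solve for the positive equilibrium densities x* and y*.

Setting both brackets to zero gives the nullclines x + 0.219y = 153 and 0.253x + y = 347.
Substituting y = 347 - 0.253x into the first: x(1 - 0.219·0.253) = 153 - 0.219·347.
So x* = 77/0.945 = 81.5, and then y* = 347 - 0.253·81.5 = 326.

x* ≈ 81.5, y* ≈ 326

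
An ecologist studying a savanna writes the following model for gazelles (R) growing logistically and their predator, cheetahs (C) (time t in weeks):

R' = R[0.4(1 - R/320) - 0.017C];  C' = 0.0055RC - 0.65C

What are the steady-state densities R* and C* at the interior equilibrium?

From dC/dt = 0 with C > 0: 0.0055R* = 0.65, so R* = 118.
Substitute into dR/dt = 0: 0.4(1 - 118/320) = 0.017C*.
The bracket is 0.631, giving C* = 0.252/0.017 = 14.8.

R* ≈ 118, C* ≈ 14.8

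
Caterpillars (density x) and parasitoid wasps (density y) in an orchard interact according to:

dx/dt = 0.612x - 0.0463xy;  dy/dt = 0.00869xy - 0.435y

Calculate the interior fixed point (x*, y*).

x* ≈ 50.1, y* ≈ 13.2

Set dy/dt = 0 with y > 0: 0.00869x - 0.435 = 0, so x* = 0.435/0.00869 = 50.1.
Set dx/dt = 0 with x > 0: 0.612 - 0.0463y = 0, so y* = 0.612/0.0463 = 13.2.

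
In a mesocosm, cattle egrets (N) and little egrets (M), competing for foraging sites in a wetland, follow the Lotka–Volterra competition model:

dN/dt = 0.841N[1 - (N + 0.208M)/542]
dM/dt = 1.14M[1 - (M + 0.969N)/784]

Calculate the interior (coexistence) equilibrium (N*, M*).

Setting both brackets to zero gives the nullclines N + 0.208M = 542 and 0.969N + M = 784.
Substituting M = 784 - 0.969N into the first: N(1 - 0.208·0.969) = 542 - 0.208·784.
So N* = 379/0.798 = 475, and then M* = 784 - 0.969·475 = 324.

N* ≈ 475, M* ≈ 324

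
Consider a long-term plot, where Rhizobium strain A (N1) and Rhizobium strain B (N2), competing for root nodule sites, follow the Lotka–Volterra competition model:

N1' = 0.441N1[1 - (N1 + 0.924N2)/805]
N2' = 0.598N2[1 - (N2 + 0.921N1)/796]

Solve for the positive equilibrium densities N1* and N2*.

Setting both brackets to zero gives the nullclines N1 + 0.924N2 = 805 and 0.921N1 + N2 = 796.
Substituting N2 = 796 - 0.921N1 into the first: N1(1 - 0.924·0.921) = 805 - 0.924·796.
So N1* = 69.5/0.149 = 466, and then N2* = 796 - 0.921·466 = 366.

N1* ≈ 466, N2* ≈ 366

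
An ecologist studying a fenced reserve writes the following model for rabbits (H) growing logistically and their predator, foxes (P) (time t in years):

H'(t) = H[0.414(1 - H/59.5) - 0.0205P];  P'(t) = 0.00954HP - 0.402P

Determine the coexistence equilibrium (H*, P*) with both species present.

H* ≈ 42.1, P* ≈ 5.89

From dP/dt = 0 with P > 0: 0.00954H* = 0.402, so H* = 42.1.
Substitute into dH/dt = 0: 0.414(1 - 42.1/59.5) = 0.0205P*.
The bracket is 0.292, giving P* = 0.121/0.0205 = 5.89.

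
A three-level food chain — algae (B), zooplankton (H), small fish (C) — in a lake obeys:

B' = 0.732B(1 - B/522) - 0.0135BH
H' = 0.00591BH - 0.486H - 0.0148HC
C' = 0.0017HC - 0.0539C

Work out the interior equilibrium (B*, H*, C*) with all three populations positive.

From dC/dt = 0: 0.0017H* = 0.0539, so H* = 31.7.
From dB/dt = 0: 0.732(1 - B*/522) = 0.0135·31.7, giving B* = 522·(1 - 0.585) = 217.
From dH/dt = 0: 0.00591·217 - 0.486 = 0.0148C*, so C* = 0.795/0.0148 = 53.7.

B* ≈ 217, H* ≈ 31.7, C* ≈ 53.7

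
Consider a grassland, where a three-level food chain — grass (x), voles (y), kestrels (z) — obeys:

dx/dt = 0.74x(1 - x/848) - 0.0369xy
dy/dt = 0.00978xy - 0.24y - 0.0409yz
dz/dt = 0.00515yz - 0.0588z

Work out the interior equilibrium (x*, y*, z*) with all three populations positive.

x* ≈ 365, y* ≈ 11.4, z* ≈ 81.5

From dz/dt = 0: 0.00515y* = 0.0588, so y* = 11.4.
From dx/dt = 0: 0.74(1 - x*/848) = 0.0369·11.4, giving x* = 848·(1 - 0.569) = 365.
From dy/dt = 0: 0.00978·365 - 0.24 = 0.0409z*, so z* = 3.33/0.0409 = 81.5.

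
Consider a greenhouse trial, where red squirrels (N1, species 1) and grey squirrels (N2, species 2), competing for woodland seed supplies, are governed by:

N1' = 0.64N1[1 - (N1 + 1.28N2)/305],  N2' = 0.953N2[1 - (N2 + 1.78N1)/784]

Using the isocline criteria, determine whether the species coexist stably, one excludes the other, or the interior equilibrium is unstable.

species 2 excludes species 1

Compare the nullcline intercepts: K1/α12 = 305/1.28 = 238 < K2 = 784; K2/α21 = 784/1.78 = 440 > K1 = 305.
Since the inequalities point opposite ways, species 2 can invade but species 1 cannot.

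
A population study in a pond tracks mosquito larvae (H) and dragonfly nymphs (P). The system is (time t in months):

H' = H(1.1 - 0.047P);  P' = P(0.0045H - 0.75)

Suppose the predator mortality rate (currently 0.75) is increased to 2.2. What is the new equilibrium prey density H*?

H* ≈ 489

At the interior fixed point, setting dP/dt = 0 with P > 0 fixes H* = (predator death rate)/(HP coefficient) — independent of the other coefficients.
With the change, H* = 2.2/0.0045 = 489; it rises from 167.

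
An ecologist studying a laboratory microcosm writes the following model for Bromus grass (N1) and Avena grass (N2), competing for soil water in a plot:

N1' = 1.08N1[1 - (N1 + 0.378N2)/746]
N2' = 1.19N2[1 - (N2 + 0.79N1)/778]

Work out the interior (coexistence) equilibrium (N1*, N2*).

Setting both brackets to zero gives the nullclines N1 + 0.378N2 = 746 and 0.79N1 + N2 = 778.
Substituting N2 = 778 - 0.79N1 into the first: N1(1 - 0.378·0.79) = 746 - 0.378·778.
So N1* = 452/0.701 = 644, and then N2* = 778 - 0.79·644 = 269.

N1* ≈ 644, N2* ≈ 269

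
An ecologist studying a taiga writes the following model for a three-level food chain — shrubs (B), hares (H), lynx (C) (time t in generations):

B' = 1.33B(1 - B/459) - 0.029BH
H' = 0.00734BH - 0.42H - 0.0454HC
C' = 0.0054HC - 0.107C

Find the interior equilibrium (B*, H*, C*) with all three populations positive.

B* ≈ 261, H* ≈ 19.8, C* ≈ 32.9

From dC/dt = 0: 0.0054H* = 0.107, so H* = 19.8.
From dB/dt = 0: 1.33(1 - B*/459) = 0.029·19.8, giving B* = 459·(1 - 0.432) = 261.
From dH/dt = 0: 0.00734·261 - 0.42 = 0.0454C*, so C* = 1.49/0.0454 = 32.9.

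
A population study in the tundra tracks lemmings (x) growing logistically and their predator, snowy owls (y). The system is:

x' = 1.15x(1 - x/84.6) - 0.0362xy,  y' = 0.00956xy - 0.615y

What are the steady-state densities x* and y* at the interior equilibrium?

x* ≈ 64.3, y* ≈ 7.61

From dy/dt = 0 with y > 0: 0.00956x* = 0.615, so x* = 64.3.
Substitute into dx/dt = 0: 1.15(1 - 64.3/84.6) = 0.0362y*.
The bracket is 0.24, giving y* = 0.276/0.0362 = 7.61.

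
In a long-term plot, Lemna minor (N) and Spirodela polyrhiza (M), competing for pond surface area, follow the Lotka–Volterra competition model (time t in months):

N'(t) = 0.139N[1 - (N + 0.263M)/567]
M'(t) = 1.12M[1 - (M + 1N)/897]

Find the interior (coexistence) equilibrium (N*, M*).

N* ≈ 449, M* ≈ 448

Setting both brackets to zero gives the nullclines N + 0.263M = 567 and 1N + M = 897.
Substituting M = 897 - 1N into the first: N(1 - 0.263·1) = 567 - 0.263·897.
So N* = 331/0.737 = 449, and then M* = 897 - 1·449 = 448.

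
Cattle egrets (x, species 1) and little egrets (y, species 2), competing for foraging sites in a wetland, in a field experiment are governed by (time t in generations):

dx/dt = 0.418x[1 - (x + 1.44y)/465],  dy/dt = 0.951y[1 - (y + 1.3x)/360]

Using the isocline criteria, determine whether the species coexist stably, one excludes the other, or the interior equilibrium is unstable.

Compare the nullcline intercepts: K1/α12 = 465/1.44 = 323 < K2 = 360; K2/α21 = 360/1.3 = 277 < K1 = 465.
Since both are reversed, neither can invade when rare; the interior point is a saddle.

unstable coexistence (outcome depends on initial conditions)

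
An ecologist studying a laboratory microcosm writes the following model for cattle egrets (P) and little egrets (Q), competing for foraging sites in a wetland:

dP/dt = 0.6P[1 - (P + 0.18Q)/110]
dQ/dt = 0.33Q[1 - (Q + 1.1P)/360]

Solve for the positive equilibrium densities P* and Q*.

P* ≈ 56.4, Q* ≈ 298

Setting both brackets to zero gives the nullclines P + 0.18Q = 110 and 1.1P + Q = 360.
Substituting Q = 360 - 1.1P into the first: P(1 - 0.18·1.1) = 110 - 0.18·360.
So P* = 45.2/0.802 = 56.4, and then Q* = 360 - 1.1·56.4 = 298.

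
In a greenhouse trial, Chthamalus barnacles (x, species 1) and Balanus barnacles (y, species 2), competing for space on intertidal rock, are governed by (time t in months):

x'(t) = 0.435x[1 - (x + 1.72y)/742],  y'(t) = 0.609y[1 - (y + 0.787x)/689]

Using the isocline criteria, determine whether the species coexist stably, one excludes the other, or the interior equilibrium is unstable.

species 2 excludes species 1

Compare the nullcline intercepts: K1/α12 = 742/1.72 = 431 < K2 = 689; K2/α21 = 689/0.787 = 875 > K1 = 742.
Since the inequalities point opposite ways, species 2 can invade but species 1 cannot.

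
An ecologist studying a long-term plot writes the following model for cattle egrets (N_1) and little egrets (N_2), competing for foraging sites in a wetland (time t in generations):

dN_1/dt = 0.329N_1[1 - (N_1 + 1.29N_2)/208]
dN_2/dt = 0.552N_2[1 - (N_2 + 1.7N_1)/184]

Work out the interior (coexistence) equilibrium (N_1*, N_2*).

Setting both brackets to zero gives the nullclines N_1 + 1.29N_2 = 208 and 1.7N_1 + N_2 = 184.
Substituting N_2 = 184 - 1.7N_1 into the first: N_1(1 - 1.29·1.7) = 208 - 1.29·184.
So N_1* = -29.4/-1.19 = 24.6, and then N_2* = 184 - 1.7·24.6 = 142.

N_1* ≈ 24.6, N_2* ≈ 142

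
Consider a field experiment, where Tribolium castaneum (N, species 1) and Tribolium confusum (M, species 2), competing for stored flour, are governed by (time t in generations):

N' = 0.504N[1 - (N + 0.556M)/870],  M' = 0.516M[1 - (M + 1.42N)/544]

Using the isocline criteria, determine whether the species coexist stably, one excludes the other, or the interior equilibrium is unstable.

species 1 excludes species 2

Compare the nullcline intercepts: K1/α12 = 870/0.556 = 1560 > K2 = 544; K2/α21 = 544/1.42 = 383 < K1 = 870.
Since the inequalities point opposite ways, species 1 can invade but species 2 cannot.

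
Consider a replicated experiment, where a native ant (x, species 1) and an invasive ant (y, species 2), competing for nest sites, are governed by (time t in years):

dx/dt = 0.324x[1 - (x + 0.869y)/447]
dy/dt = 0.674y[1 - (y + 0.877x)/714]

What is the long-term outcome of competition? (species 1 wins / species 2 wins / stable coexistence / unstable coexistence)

species 2 excludes species 1

Compare the nullcline intercepts: K1/α12 = 447/0.869 = 514 < K2 = 714; K2/α21 = 714/0.877 = 814 > K1 = 447.
Since the inequalities point opposite ways, species 2 can invade but species 1 cannot.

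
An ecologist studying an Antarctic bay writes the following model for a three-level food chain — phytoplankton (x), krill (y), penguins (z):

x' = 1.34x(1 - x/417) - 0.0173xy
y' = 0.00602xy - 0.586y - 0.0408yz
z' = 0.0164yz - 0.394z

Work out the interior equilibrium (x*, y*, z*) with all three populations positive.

x* ≈ 288, y* ≈ 24, z* ≈ 28.1

From dz/dt = 0: 0.0164y* = 0.394, so y* = 24.
From dx/dt = 0: 1.34(1 - x*/417) = 0.0173·24, giving x* = 417·(1 - 0.31) = 288.
From dy/dt = 0: 0.00602·288 - 0.586 = 0.0408z*, so z* = 1.15/0.0408 = 28.1.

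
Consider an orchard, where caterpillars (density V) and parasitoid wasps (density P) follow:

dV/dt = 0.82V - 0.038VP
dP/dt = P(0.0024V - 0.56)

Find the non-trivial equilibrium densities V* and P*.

Set dP/dt = 0 with P > 0: 0.0024V - 0.56 = 0, so V* = 0.56/0.0024 = 233.
Set dV/dt = 0 with V > 0: 0.82 - 0.038P = 0, so P* = 0.82/0.038 = 21.6.

V* ≈ 233, P* ≈ 21.6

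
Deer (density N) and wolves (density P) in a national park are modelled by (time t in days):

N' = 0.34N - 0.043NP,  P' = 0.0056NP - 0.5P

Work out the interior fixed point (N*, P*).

N* ≈ 89.3, P* ≈ 7.91

Set dP/dt = 0 with P > 0: 0.0056N - 0.5 = 0, so N* = 0.5/0.0056 = 89.3.
Set dN/dt = 0 with N > 0: 0.34 - 0.043P = 0, so P* = 0.34/0.043 = 7.91.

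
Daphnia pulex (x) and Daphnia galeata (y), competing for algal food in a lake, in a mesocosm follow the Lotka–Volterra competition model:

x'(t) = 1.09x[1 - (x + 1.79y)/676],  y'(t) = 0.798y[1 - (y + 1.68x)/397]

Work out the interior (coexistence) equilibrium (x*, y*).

Setting both brackets to zero gives the nullclines x + 1.79y = 676 and 1.68x + y = 397.
Substituting y = 397 - 1.68x into the first: x(1 - 1.79·1.68) = 676 - 1.79·397.
So x* = -34.6/-2.01 = 17.3, and then y* = 397 - 1.68·17.3 = 368.

x* ≈ 17.3, y* ≈ 368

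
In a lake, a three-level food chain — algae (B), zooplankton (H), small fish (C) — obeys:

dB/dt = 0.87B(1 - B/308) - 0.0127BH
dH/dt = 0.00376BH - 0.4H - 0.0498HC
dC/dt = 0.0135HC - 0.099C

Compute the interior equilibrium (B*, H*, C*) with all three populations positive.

B* ≈ 275, H* ≈ 7.33, C* ≈ 12.7

From dC/dt = 0: 0.0135H* = 0.099, so H* = 7.33.
From dB/dt = 0: 0.87(1 - B*/308) = 0.0127·7.33, giving B* = 308·(1 - 0.107) = 275.
From dH/dt = 0: 0.00376·275 - 0.4 = 0.0498C*, so C* = 0.634/0.0498 = 12.7.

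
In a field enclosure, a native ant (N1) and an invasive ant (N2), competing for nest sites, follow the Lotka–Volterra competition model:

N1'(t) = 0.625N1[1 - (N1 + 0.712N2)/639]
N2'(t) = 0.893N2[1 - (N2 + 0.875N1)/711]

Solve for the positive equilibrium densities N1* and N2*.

Setting both brackets to zero gives the nullclines N1 + 0.712N2 = 639 and 0.875N1 + N2 = 711.
Substituting N2 = 711 - 0.875N1 into the first: N1(1 - 0.712·0.875) = 639 - 0.712·711.
So N1* = 133/0.377 = 352, and then N2* = 711 - 0.875·352 = 403.

N1* ≈ 352, N2* ≈ 403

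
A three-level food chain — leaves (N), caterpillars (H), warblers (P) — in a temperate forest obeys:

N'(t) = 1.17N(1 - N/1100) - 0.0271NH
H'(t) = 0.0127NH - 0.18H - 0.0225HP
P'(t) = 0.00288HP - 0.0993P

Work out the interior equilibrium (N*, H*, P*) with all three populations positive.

From dP/dt = 0: 0.00288H* = 0.0993, so H* = 34.5.
From dN/dt = 0: 1.17(1 - N*/1100) = 0.0271·34.5, giving N* = 1100·(1 - 0.799) = 222.
From dH/dt = 0: 0.0127·222 - 0.18 = 0.0225P*, so P* = 2.63/0.0225 = 117.

N* ≈ 222, H* ≈ 34.5, P* ≈ 117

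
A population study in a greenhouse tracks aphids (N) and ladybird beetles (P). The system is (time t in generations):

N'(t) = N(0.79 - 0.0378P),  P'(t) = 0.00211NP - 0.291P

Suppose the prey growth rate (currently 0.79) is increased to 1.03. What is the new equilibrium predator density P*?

P* ≈ 27.2

At the interior fixed point, setting dN/dt = 0 with N > 0 fixes P* = (prey growth rate)/(NP coefficient) — independent of the other coefficients.
With the change, P* = 1.03/0.0378 = 27.2; it rises from 20.9.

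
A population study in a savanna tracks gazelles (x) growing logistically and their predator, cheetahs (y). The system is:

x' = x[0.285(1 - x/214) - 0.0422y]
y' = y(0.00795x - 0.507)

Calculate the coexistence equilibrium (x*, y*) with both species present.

From dy/dt = 0 with y > 0: 0.00795x* = 0.507, so x* = 63.8.
Substitute into dx/dt = 0: 0.285(1 - 63.8/214) = 0.0422y*.
The bracket is 0.702, giving y* = 0.2/0.0422 = 4.74.

x* ≈ 63.8, y* ≈ 4.74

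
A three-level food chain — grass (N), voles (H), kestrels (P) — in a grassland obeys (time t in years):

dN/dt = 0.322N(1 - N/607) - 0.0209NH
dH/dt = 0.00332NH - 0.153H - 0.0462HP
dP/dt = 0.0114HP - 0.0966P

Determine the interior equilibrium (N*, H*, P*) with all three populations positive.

From dP/dt = 0: 0.0114H* = 0.0966, so H* = 8.47.
From dN/dt = 0: 0.322(1 - N*/607) = 0.0209·8.47, giving N* = 607·(1 - 0.55) = 273.
From dH/dt = 0: 0.00332·273 - 0.153 = 0.0462P*, so P* = 0.754/0.0462 = 16.3.

N* ≈ 273, H* ≈ 8.47, P* ≈ 16.3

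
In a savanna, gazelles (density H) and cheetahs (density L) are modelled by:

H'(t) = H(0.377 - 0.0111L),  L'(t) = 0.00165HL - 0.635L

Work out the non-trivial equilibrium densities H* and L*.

Set dL/dt = 0 with L > 0: 0.00165H - 0.635 = 0, so H* = 0.635/0.00165 = 385.
Set dH/dt = 0 with H > 0: 0.377 - 0.0111L = 0, so L* = 0.377/0.0111 = 34.

H* ≈ 385, L* ≈ 34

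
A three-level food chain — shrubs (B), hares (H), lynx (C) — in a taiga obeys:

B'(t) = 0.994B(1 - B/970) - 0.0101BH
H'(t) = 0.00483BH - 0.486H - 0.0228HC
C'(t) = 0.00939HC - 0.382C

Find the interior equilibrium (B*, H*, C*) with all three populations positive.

From dC/dt = 0: 0.00939H* = 0.382, so H* = 40.7.
From dB/dt = 0: 0.994(1 - B*/970) = 0.0101·40.7, giving B* = 970·(1 - 0.413) = 569.
From dH/dt = 0: 0.00483·569 - 0.486 = 0.0228C*, so C* = 2.26/0.0228 = 99.2.

B* ≈ 569, H* ≈ 40.7, C* ≈ 99.2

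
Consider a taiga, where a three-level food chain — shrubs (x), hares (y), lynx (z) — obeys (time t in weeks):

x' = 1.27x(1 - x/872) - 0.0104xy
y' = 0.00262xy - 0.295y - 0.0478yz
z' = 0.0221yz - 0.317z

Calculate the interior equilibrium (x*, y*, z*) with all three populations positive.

x* ≈ 770, y* ≈ 14.3, z* ≈ 36

From dz/dt = 0: 0.0221y* = 0.317, so y* = 14.3.
From dx/dt = 0: 1.27(1 - x*/872) = 0.0104·14.3, giving x* = 872·(1 - 0.117) = 770.
From dy/dt = 0: 0.00262·770 - 0.295 = 0.0478z*, so z* = 1.72/0.0478 = 36.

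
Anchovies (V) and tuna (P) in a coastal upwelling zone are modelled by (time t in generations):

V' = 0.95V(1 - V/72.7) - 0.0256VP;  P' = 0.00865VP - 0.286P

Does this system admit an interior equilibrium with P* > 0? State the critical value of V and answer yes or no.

The predator equation gives dP/dt > 0 only when V > 0.286/0.00865 = 33.1.
Without the predator, V → K = 72.7. Since 72.7 > 33.1, the predator can invade and persist.

Threshold V = 33.1; K > 33.1, so yes, the predator persists.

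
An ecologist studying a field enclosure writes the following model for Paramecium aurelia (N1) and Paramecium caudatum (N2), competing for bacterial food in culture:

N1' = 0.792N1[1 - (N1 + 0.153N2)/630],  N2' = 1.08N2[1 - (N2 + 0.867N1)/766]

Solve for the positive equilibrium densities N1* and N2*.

N1* ≈ 591, N2* ≈ 253

Setting both brackets to zero gives the nullclines N1 + 0.153N2 = 630 and 0.867N1 + N2 = 766.
Substituting N2 = 766 - 0.867N1 into the first: N1(1 - 0.153·0.867) = 630 - 0.153·766.
So N1* = 513/0.867 = 591, and then N2* = 766 - 0.867·591 = 253.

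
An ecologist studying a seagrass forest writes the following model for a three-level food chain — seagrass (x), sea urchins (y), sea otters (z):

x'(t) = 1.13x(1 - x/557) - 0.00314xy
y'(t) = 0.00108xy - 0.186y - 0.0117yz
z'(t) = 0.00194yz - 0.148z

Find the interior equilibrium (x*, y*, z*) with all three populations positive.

From dz/dt = 0: 0.00194y* = 0.148, so y* = 76.3.
From dx/dt = 0: 1.13(1 - x*/557) = 0.00314·76.3, giving x* = 557·(1 - 0.212) = 439.
From dy/dt = 0: 0.00108·439 - 0.186 = 0.0117z*, so z* = 0.288/0.0117 = 24.6.

x* ≈ 439, y* ≈ 76.3, z* ≈ 24.6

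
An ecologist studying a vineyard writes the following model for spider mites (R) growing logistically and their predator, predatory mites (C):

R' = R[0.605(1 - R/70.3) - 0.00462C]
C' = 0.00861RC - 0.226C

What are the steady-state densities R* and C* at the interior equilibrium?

R* ≈ 26.2, C* ≈ 82.1

From dC/dt = 0 with C > 0: 0.00861R* = 0.226, so R* = 26.2.
Substitute into dR/dt = 0: 0.605(1 - 26.2/70.3) = 0.00462C*.
The bracket is 0.627, giving C* = 0.379/0.00462 = 82.1.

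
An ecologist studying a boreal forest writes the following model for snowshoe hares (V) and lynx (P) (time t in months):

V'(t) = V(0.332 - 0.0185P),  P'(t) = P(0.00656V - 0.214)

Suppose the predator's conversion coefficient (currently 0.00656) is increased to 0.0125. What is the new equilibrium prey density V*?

At the interior fixed point, setting dP/dt = 0 with P > 0 fixes V* = (predator death rate)/(VP coefficient) — independent of the other coefficients.
With the change, V* = 0.214/0.0125 = 17.1; it falls from 32.6.

V* ≈ 17.1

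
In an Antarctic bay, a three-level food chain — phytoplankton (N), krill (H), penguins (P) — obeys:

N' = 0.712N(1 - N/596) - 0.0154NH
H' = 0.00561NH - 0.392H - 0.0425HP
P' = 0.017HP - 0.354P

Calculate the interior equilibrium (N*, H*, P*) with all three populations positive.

N* ≈ 328, H* ≈ 20.8, P* ≈ 34

From dP/dt = 0: 0.017H* = 0.354, so H* = 20.8.
From dN/dt = 0: 0.712(1 - N*/596) = 0.0154·20.8, giving N* = 596·(1 - 0.45) = 328.
From dH/dt = 0: 0.00561·328 - 0.392 = 0.0425P*, so P* = 1.45/0.0425 = 34.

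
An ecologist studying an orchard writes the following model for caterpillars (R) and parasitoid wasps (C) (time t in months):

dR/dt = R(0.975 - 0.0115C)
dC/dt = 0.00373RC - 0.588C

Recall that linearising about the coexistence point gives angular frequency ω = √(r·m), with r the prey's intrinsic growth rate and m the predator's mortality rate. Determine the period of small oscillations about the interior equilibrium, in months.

Here r = 0.975 and m = 0.588, so r·m = 0.573.
ω = √0.573 = 0.757 per month, hence T = 2π/ω ≈ 8.3 months.

T ≈ 8.3 months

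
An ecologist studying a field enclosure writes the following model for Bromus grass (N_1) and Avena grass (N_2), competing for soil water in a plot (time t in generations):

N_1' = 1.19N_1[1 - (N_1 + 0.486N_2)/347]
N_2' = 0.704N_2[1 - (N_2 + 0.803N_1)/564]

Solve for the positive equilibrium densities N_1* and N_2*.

N_1* ≈ 120, N_2* ≈ 468

Setting both brackets to zero gives the nullclines N_1 + 0.486N_2 = 347 and 0.803N_1 + N_2 = 564.
Substituting N_2 = 564 - 0.803N_1 into the first: N_1(1 - 0.486·0.803) = 347 - 0.486·564.
So N_1* = 72.9/0.61 = 120, and then N_2* = 564 - 0.803·120 = 468.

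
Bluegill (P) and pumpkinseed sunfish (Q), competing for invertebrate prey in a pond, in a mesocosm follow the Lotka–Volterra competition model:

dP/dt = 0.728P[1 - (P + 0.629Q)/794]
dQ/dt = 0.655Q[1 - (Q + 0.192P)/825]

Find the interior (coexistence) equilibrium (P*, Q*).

P* ≈ 313, Q* ≈ 765

Setting both brackets to zero gives the nullclines P + 0.629Q = 794 and 0.192P + Q = 825.
Substituting Q = 825 - 0.192P into the first: P(1 - 0.629·0.192) = 794 - 0.629·825.
So P* = 275/0.879 = 313, and then Q* = 825 - 0.192·313 = 765.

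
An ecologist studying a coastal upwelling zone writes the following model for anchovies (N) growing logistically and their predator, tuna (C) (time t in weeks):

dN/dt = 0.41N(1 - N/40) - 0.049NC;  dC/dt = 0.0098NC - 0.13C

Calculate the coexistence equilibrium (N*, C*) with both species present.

From dC/dt = 0 with C > 0: 0.0098N* = 0.13, so N* = 13.3.
Substitute into dN/dt = 0: 0.41(1 - 13.3/40) = 0.049C*.
The bracket is 0.668, giving C* = 0.274/0.049 = 5.59.

N* ≈ 13.3, C* ≈ 5.59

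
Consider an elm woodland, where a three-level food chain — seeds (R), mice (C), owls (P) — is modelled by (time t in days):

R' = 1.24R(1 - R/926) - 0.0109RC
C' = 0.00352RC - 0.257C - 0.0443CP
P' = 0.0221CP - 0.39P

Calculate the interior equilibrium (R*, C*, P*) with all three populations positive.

R* ≈ 782, C* ≈ 17.6, P* ≈ 56.4

From dP/dt = 0: 0.0221C* = 0.39, so C* = 17.6.
From dR/dt = 0: 1.24(1 - R*/926) = 0.0109·17.6, giving R* = 926·(1 - 0.155) = 782.
From dC/dt = 0: 0.00352·782 - 0.257 = 0.0443P*, so P* = 2.5/0.0443 = 56.4.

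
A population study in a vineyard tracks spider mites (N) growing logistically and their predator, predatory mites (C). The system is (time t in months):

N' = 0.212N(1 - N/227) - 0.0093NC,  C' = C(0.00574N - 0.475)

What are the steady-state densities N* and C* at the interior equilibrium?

N* ≈ 82.8, C* ≈ 14.5

From dC/dt = 0 with C > 0: 0.00574N* = 0.475, so N* = 82.8.
Substitute into dN/dt = 0: 0.212(1 - 82.8/227) = 0.0093C*.
The bracket is 0.635, giving C* = 0.135/0.0093 = 14.5.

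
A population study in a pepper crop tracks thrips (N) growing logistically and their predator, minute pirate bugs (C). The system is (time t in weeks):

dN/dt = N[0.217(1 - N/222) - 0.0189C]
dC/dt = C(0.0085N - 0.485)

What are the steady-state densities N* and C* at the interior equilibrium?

N* ≈ 57.1, C* ≈ 8.53

From dC/dt = 0 with C > 0: 0.0085N* = 0.485, so N* = 57.1.
Substitute into dN/dt = 0: 0.217(1 - 57.1/222) = 0.0189C*.
The bracket is 0.743, giving C* = 0.161/0.0189 = 8.53.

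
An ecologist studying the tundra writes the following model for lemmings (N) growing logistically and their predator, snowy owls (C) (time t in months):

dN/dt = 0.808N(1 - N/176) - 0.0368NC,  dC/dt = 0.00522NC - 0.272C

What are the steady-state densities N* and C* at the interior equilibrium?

N* ≈ 52.1, C* ≈ 15.5

From dC/dt = 0 with C > 0: 0.00522N* = 0.272, so N* = 52.1.
Substitute into dN/dt = 0: 0.808(1 - 52.1/176) = 0.0368C*.
The bracket is 0.704, giving C* = 0.569/0.0368 = 15.5.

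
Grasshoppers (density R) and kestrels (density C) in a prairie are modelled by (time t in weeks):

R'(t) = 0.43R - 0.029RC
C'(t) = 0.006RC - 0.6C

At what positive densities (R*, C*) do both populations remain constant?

R* ≈ 100, C* ≈ 14.8

Set dC/dt = 0 with C > 0: 0.006R - 0.6 = 0, so R* = 0.6/0.006 = 100.
Set dR/dt = 0 with R > 0: 0.43 - 0.029C = 0, so C* = 0.43/0.029 = 14.8.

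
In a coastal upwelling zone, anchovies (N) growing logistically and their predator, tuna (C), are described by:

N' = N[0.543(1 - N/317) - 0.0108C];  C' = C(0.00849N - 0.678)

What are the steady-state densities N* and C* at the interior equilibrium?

From dC/dt = 0 with C > 0: 0.00849N* = 0.678, so N* = 79.9.
Substitute into dN/dt = 0: 0.543(1 - 79.9/317) = 0.0108C*.
The bracket is 0.748, giving C* = 0.406/0.0108 = 37.6.

N* ≈ 79.9, C* ≈ 37.6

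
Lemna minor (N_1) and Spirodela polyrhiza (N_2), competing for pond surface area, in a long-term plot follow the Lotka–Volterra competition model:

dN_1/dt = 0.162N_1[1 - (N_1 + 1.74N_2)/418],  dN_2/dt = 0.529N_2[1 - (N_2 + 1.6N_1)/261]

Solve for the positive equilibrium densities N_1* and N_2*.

N_1* ≈ 20.3, N_2* ≈ 229

Setting both brackets to zero gives the nullclines N_1 + 1.74N_2 = 418 and 1.6N_1 + N_2 = 261.
Substituting N_2 = 261 - 1.6N_1 into the first: N_1(1 - 1.74·1.6) = 418 - 1.74·261.
So N_1* = -36.1/-1.78 = 20.3, and then N_2* = 261 - 1.6·20.3 = 229.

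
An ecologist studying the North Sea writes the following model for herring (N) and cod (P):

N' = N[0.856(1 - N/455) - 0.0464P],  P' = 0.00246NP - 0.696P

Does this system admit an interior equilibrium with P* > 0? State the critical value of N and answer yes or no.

Threshold N = 283; K > 283, so yes, the predator persists.

The predator equation gives dP/dt > 0 only when N > 0.696/0.00246 = 283.
Without the predator, N → K = 455. Since 455 > 283, the predator can invade and persist.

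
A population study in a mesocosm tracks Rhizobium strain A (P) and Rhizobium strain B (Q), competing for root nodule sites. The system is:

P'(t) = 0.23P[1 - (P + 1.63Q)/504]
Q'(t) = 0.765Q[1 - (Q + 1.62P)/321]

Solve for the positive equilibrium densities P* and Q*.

Setting both brackets to zero gives the nullclines P + 1.63Q = 504 and 1.62P + Q = 321.
Substituting Q = 321 - 1.62P into the first: P(1 - 1.63·1.62) = 504 - 1.63·321.
So P* = -19.2/-1.64 = 11.7, and then Q* = 321 - 1.62·11.7 = 302.

P* ≈ 11.7, Q* ≈ 302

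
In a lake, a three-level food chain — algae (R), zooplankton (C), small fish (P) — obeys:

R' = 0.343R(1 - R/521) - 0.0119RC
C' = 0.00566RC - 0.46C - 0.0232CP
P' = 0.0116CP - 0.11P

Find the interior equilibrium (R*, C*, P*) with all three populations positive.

From dP/dt = 0: 0.0116C* = 0.11, so C* = 9.48.
From dR/dt = 0: 0.343(1 - R*/521) = 0.0119·9.48, giving R* = 521·(1 - 0.329) = 350.
From dC/dt = 0: 0.00566·350 - 0.46 = 0.0232P*, so P* = 1.52/0.0232 = 65.5.

R* ≈ 350, C* ≈ 9.48, P* ≈ 65.5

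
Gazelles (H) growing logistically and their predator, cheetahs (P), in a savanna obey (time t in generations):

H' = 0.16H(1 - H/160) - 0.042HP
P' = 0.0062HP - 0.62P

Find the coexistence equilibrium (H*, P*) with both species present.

H* ≈ 100, P* ≈ 1.43

From dP/dt = 0 with P > 0: 0.0062H* = 0.62, so H* = 100.
Substitute into dH/dt = 0: 0.16(1 - 100/160) = 0.042P*.
The bracket is 0.375, giving P* = 0.06/0.042 = 1.43.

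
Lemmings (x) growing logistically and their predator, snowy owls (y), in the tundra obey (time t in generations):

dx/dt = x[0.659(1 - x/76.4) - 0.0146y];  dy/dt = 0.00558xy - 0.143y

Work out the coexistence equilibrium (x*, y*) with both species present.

x* ≈ 25.6, y* ≈ 30

From dy/dt = 0 with y > 0: 0.00558x* = 0.143, so x* = 25.6.
Substitute into dx/dt = 0: 0.659(1 - 25.6/76.4) = 0.0146y*.
The bracket is 0.665, giving y* = 0.438/0.0146 = 30.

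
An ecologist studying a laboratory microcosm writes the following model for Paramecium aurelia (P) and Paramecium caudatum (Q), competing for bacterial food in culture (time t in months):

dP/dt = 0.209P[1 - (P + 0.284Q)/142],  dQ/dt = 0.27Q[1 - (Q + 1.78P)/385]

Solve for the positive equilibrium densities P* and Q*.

Setting both brackets to zero gives the nullclines P + 0.284Q = 142 and 1.78P + Q = 385.
Substituting Q = 385 - 1.78P into the first: P(1 - 0.284·1.78) = 142 - 0.284·385.
So P* = 32.7/0.494 = 66, and then Q* = 385 - 1.78·66 = 267.

P* ≈ 66, Q* ≈ 267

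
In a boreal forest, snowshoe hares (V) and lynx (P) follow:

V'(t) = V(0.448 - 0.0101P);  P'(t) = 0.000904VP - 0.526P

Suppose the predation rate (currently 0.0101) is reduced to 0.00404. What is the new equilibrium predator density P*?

P* ≈ 111

At the interior fixed point, setting dV/dt = 0 with V > 0 fixes P* = (prey growth rate)/(VP coefficient) — independent of the other coefficients.
With the change, P* = 0.448/0.00404 = 111; it rises from 44.4.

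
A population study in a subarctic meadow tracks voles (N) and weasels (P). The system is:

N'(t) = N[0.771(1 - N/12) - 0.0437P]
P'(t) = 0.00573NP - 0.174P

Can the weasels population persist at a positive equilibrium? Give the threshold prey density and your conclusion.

The predator equation gives dP/dt > 0 only when N > 0.174/0.00573 = 30.4.
Without the predator, N → K = 12. Since 12 < 30.4, the predator cannot invade.

Threshold N = 30.4; K < 30.4, so no, the predator goes extinct.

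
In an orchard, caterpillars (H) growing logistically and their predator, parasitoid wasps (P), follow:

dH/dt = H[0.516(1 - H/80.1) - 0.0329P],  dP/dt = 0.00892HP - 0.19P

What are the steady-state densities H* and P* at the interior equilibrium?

From dP/dt = 0 with P > 0: 0.00892H* = 0.19, so H* = 21.3.
Substitute into dH/dt = 0: 0.516(1 - 21.3/80.1) = 0.0329P*.
The bracket is 0.734, giving P* = 0.379/0.0329 = 11.5.

H* ≈ 21.3, P* ≈ 11.5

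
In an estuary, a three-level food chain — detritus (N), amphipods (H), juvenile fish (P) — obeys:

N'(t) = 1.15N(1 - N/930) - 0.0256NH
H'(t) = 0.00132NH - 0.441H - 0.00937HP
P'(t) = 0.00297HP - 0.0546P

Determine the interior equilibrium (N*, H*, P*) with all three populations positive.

N* ≈ 549, H* ≈ 18.4, P* ≈ 30.3

From dP/dt = 0: 0.00297H* = 0.0546, so H* = 18.4.
From dN/dt = 0: 1.15(1 - N*/930) = 0.0256·18.4, giving N* = 930·(1 - 0.409) = 549.
From dH/dt = 0: 0.00132·549 - 0.441 = 0.00937P*, so P* = 0.284/0.00937 = 30.3.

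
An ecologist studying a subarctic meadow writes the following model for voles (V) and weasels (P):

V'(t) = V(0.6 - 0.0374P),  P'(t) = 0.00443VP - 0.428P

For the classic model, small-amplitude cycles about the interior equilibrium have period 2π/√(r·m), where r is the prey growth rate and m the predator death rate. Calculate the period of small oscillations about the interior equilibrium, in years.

T ≈ 12.4 years

Here r = 0.6 and m = 0.428, so r·m = 0.257.
ω = √0.257 = 0.507 per year, hence T = 2π/ω ≈ 12.4 years.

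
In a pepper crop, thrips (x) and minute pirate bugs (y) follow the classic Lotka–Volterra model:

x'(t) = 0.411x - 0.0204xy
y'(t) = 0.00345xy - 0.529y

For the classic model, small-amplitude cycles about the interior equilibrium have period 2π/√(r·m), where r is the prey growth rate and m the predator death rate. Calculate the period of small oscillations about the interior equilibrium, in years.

T ≈ 13.5 years

Here r = 0.411 and m = 0.529, so r·m = 0.217.
ω = √0.217 = 0.466 per year, hence T = 2π/ω ≈ 13.5 years.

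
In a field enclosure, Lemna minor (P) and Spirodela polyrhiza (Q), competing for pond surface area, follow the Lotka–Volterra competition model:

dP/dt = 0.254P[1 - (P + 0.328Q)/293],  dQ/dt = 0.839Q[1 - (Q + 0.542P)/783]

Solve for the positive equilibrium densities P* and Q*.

Setting both brackets to zero gives the nullclines P + 0.328Q = 293 and 0.542P + Q = 783.
Substituting Q = 783 - 0.542P into the first: P(1 - 0.328·0.542) = 293 - 0.328·783.
So P* = 36.2/0.822 = 44, and then Q* = 783 - 0.542·44 = 759.

P* ≈ 44, Q* ≈ 759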